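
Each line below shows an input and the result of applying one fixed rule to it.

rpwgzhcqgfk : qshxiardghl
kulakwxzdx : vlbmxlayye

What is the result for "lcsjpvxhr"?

Rule — shift every letter 1 place forward in the alphabet (wrapping around), then swap each adjacent pair of characters (1↔2, 3↔4, ...).
Working it through for "lcsjpvxhr": intermediate "mdtkqwyis", final "dmktwqiys".

dmktwqiys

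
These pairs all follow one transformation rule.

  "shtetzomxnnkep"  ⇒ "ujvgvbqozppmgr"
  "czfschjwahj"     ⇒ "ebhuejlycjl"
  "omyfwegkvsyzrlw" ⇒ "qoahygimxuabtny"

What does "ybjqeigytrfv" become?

adlsgkiavthx

The rule is to shift every letter 2 places forward in the alphabet (wrapping around).
Doing the same to "ybjqeigytrfv": "adlsgkiavthx".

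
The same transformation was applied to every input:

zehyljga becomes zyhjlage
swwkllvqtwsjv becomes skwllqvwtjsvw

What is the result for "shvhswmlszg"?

What's happening: swap each adjacent pair of characters (1↔2, 3↔4, ...), then move the first character to the end.
For "shvhswmlszg", step one produces "hshvwslmzsg"; step two turns that into "shvwslmzsgh".

shvwslmzsgh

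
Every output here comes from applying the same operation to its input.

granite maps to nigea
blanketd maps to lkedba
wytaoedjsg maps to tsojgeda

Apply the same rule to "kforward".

rokfda

The pattern: sort the characters into reverse alphabetical order, then delete the first 2 characters.
Applying both steps to "kforward": "wrrokfda", then "rokfda".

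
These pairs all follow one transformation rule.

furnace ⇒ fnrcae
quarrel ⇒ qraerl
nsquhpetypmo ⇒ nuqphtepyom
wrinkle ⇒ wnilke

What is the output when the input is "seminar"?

The transformation: swap each adjacent pair of characters (1↔2, 3↔4, ...), then delete the first character.
"seminar" → "simanr".

simanr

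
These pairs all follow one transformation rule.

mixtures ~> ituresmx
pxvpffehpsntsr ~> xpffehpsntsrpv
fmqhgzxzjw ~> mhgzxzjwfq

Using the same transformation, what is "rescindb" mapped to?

ecindbrs

What's happening: move the first 2 characters to the end (rotate left by 2), then swap the first and last characters.
For "rescindb", step one produces "scindbre"; step two turns that into "ecindbrs".
(Check on "pxvpffehpsntsr": → "vpffehpsntsrpx" → "xpffehpsntsrpv" ✓)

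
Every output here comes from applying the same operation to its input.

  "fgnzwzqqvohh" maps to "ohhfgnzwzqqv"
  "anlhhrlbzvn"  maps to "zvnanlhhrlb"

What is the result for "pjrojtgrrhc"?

rhcpjrojtgr

The pattern: move the last 3 characters to the front (rotate right by 3).
On "pjrojtgrrhc" that produces "rhcpjrojtgr".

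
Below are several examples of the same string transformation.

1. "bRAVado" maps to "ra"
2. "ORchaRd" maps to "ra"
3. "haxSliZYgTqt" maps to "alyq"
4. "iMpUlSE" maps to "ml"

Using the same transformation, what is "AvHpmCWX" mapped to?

The rule is to keep one character in every 3, starting at position 2 (positions 2nd, 5th, 8th, ...), then convert every letter to lowercase.
So "AvHpmCWX" becomes "vmx".

vmx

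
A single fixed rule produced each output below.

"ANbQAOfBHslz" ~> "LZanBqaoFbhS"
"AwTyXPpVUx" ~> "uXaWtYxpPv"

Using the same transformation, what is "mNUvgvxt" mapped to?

XTMnuVGV

The rule is to flip the case of every letter, then move the last 2 characters to the front (rotate right by 2).
On "mNUvgvxt": the first step gives "MnuVGVXT", and the second then gives "XTMnuVGV".
(Check on "ANbQAOfBHslz": → "anBqaoFbhSLZ" → "LZanBqaoFbhS" ✓)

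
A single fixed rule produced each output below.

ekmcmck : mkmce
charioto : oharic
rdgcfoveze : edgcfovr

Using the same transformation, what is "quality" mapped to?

The transformation: delete the last 2 characters, then swap the first and last characters.
On "quality" that produces "iualq".

iualq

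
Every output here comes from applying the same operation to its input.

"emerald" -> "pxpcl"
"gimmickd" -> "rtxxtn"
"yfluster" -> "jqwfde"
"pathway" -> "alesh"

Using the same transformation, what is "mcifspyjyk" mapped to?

The rule is to shift every letter 11 places forward in the alphabet (wrapping around), then delete the last 2 characters.
On "mcifspyjyk": the first step gives "xntqdajujv", and the second then gives "xntqdaju".

xntqdaju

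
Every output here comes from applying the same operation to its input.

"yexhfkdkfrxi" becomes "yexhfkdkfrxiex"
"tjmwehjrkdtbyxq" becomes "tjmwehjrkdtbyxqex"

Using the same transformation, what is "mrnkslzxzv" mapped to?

mrnkslzxzvex

Rule — append "ex".
"mrnkslzxzv" → "mrnkslzxzvex".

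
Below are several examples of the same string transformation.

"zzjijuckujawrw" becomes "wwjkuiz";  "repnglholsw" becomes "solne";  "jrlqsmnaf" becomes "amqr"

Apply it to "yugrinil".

The pattern: keep every other character starting from the second (positions 2nd, 4th, 6th, ...), then reverse the string.
For "yugrinil", step one produces "urnl"; step two turns that into "lnru".
(Check on "jrlqsmnaf": → "rqma" → "amqr" ✓)

lnru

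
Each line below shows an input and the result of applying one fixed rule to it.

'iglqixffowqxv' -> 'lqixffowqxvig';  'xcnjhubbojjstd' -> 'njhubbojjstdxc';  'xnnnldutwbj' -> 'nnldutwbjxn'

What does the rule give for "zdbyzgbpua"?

byzgbpuazd

The transformation: move the first 2 characters to the end (rotate left by 2).
For "zdbyzgbpua" the result is "byzgbpuazd".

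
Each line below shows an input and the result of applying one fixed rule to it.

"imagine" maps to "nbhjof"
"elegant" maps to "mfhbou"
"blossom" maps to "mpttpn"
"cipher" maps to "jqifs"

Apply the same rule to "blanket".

The pattern: delete the first character, then shift every letter 1 place forward in the alphabet (wrapping around).
On "blanket" that produces "mbolfu".

mbolfu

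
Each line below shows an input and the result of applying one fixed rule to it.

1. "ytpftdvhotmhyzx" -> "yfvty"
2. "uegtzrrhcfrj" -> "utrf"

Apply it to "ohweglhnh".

The pattern: keep one character in every 3, starting at position 1 (positions 1st, 4th, 7th, ...).
On "ohweglhnh" that produces "oeh".

oeh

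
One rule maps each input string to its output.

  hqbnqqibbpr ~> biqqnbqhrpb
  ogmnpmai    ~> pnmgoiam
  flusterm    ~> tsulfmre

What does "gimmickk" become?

Rule — move the last 3 characters to the front (rotate right by 3), then reverse the string.
"gimmickk" → "ckkgimmi" → "immigkkc".

immigkkc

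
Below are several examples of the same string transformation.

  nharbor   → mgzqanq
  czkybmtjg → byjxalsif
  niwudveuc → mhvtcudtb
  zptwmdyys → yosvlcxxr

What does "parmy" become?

ozqlx

In each case the input is transformed by: shift every letter 1 place backward in the alphabet (wrapping around).
For "parmy" the result is "ozqlx".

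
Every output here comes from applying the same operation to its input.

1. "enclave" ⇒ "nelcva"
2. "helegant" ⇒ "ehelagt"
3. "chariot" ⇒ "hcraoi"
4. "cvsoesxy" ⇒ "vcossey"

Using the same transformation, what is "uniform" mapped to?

nufiro

Looking at the pairs, the operation is to swap each adjacent pair of characters (1↔2, 3↔4, ...), then delete the last character.
On "uniform": the first step gives "nufirom", and the second then gives "nufiro".
(Check on "helegant": → "ehelagtn" → "ehelagt" ✓)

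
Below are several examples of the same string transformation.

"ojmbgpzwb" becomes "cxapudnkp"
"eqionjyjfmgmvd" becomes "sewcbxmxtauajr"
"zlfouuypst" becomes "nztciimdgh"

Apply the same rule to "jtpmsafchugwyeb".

The transformation: shift every letter 12 places backward in the alphabet (wrapping around).
Doing the same to "jtpmsafchugwyeb": "xhdagotqviukmsp".

xhdagotqviukmsp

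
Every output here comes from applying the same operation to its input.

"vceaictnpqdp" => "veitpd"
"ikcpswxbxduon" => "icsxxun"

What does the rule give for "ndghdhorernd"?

ngdoen

The rule is to keep every other character starting from the first (positions 1st, 3rd, 5th, ...).
On "ndghdhorernd" that produces "ngdoen".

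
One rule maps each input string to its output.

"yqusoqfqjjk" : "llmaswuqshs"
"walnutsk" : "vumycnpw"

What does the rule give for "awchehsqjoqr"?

What's happening: move the last 3 characters to the front (rotate right by 3), then shift every letter 2 places forward in the alphabet (wrapping around).
Starting from "awchehsqjoqr": after the first operation, "oqrawchehsqj"; after the second, "qstcyejgjusl".

qstcyejgjusl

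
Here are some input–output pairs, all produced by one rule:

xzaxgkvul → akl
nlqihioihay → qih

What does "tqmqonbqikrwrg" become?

mniw

What's happening: keep one character in every 3, starting at position 3 (positions 3rd, 6th, 9th, ...).
"tqmqonbqikrwrg" → "mniw".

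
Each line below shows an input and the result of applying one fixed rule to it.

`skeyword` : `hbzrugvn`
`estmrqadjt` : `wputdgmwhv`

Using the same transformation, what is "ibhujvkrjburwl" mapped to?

kxmynumexuzole

The transformation: shift every letter 3 places forward in the alphabet (wrapping around), then move the first 2 characters to the end (rotate left by 2).
"ibhujvkrjburwl" → "lekxmynumexuzo" → "kxmynumexuzole".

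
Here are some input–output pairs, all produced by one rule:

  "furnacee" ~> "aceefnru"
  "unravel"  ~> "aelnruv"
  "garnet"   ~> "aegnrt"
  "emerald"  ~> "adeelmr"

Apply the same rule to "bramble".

What's happening: sort the characters into alphabetical order.
Doing the same to "bramble": "abbelmr".

abbelmr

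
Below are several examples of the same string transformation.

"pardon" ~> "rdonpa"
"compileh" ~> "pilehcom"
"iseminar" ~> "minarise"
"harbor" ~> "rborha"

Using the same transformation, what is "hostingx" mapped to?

tingxhos

What's happening: move the last character to the front, then swap the front and back halves of the string.
For "hostingx", step one produces "xhosting"; step two turns that into "tingxhos".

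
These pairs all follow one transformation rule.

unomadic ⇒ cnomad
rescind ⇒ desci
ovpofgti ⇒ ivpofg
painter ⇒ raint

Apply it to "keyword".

deywo

Looking at the pairs, the operation is to swap the first and last characters, then delete the last 2 characters.
Applying both steps to "keyword": "deywork", then "deywo".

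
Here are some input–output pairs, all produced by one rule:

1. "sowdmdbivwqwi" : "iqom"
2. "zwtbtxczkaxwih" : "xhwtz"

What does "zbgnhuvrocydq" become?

rybh

The pattern: keep one character in every 3, starting at position 2 (positions 2nd, 5th, 8th, ...), then move the last 2 characters to the front (rotate right by 2).
Working it through for "zbgnhuvrocydq": intermediate "bhry", final "rybh".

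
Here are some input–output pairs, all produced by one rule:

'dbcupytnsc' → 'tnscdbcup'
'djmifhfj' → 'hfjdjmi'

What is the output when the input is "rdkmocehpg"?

ehpgrdkmo

The pattern: swap the front and back halves of the string, then delete the first character.
On "rdkmocehpg": the first step gives "cehpgrdkmo", and the second then gives "ehpgrdkmo".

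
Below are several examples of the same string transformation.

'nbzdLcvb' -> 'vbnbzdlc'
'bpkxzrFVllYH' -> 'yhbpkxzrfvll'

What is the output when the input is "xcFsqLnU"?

nuxcfsql

Each output is the input with this applied: move the last 2 characters to the front (rotate right by 2), then convert every letter to lowercase.
For "xcFsqLnU", step one produces "nUxcFsqL"; step two turns that into "nuxcfsql".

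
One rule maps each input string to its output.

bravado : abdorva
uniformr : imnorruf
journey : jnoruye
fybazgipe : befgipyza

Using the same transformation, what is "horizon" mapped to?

Looking at the pairs, the operation is to sort the characters into alphabetical order, then move the first character to the end.
On "horizon": the first step gives "hinoorz", and the second then gives "inoorzh".

inoorzh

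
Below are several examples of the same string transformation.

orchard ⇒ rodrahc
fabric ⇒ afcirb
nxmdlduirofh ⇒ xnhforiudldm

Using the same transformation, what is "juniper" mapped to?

Each output is the input with this applied: reverse the string, then move the last 2 characters to the front (rotate right by 2).
"juniper" → "repinuj" → "ujrepin".
(Check on "fabric": → "cirbaf" → "afcirb" ✓)

ujrepin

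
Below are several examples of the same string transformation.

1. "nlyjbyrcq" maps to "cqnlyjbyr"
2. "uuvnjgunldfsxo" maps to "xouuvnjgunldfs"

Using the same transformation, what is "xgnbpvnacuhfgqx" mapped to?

qxxgnbpvnacuhfg

The pattern: move the last 2 characters to the front (rotate right by 2).
"xgnbpvnacuhfgqx" → "qxxgnbpvnacuhfg".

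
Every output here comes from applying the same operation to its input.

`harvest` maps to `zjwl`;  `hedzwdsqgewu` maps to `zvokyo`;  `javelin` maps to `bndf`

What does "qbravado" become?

ijnv

Rule — keep every other character starting from the first (positions 1st, 3rd, 5th, ...), then shift every letter 8 places backward in the alphabet (wrapping around).
"qbravado" → "qrvd" → "ijnv".
(Check on "hedzwdsqgewu": → "hdwsgw" → "zvokyo" ✓)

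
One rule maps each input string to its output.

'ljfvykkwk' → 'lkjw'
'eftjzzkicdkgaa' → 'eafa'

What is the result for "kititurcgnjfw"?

kwif

The rule is to take characters alternately from the front and the back (1st, last, 2nd, 2nd-last, ...), then keep only the first 4 characters.
"kititurcgnjfw" → "kwiftjintgucr" → "kwif".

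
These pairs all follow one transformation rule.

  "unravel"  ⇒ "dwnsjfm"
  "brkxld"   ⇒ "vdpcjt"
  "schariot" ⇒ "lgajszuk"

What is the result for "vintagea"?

swyslfan

What's happening: shift every letter 8 places backward in the alphabet (wrapping around), then reverse the string.
Doing the same to "vintagea": "swyslfan".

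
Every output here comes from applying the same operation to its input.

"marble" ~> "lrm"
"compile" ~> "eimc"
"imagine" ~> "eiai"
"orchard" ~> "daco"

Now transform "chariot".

tiac

Each output is the input with this applied: keep every other character starting from the first (positions 1st, 3rd, 5th, ...), then reverse the string.
Starting from "chariot": after the first operation, "cait"; after the second, "tiac".
(Check on "compile": → "cmie" → "eimc" ✓)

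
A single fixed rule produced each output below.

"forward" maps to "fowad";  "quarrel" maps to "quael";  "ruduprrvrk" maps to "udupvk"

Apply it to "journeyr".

jouney

The transformation: remove every "r".
On "journeyr" that produces "jouney".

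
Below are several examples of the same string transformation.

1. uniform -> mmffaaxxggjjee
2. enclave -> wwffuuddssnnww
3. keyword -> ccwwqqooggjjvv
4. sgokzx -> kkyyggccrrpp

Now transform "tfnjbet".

llxxffbbttwwll

In each case the input is transformed by: shift every letter 8 places backward in the alphabet (wrapping around), then double every character.
On "tfnjbet" that produces "llxxffbbttwwll".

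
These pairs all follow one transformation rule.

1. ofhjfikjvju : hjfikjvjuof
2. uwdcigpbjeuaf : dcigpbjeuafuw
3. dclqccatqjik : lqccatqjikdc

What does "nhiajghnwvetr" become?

iajghnwvetrnh

The pattern: move the first 2 characters to the end (rotate left by 2).
On "nhiajghnwvetr" that produces "iajghnwvetrnh".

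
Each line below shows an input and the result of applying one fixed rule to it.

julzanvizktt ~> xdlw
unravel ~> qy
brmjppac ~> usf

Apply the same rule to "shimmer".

kp

The pattern: shift every letter 3 places forward in the alphabet (wrapping around), then keep one character in every 3, starting at position 2 (positions 2nd, 5th, 8th, ...).
On "shimmer": the first step gives "vklpphu", and the second then gives "kp".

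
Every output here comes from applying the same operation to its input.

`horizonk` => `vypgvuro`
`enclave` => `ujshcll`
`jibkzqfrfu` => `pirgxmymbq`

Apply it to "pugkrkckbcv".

bnryrjrijcw

The transformation: shift every letter 7 places forward in the alphabet (wrapping around), then move the first character to the end.
"pugkrkckbcv" → "wbnryrjrijc" → "bnryrjrijcw".
(Check on "enclave": → "lujshcl" → "ujshcll" ✓)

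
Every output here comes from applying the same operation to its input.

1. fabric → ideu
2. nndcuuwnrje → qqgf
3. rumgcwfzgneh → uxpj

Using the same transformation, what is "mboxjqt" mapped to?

The rule is to shift every letter 3 places forward in the alphabet (wrapping around), then keep only the first 4 characters.
For "mboxjqt" the result is "pera".

pera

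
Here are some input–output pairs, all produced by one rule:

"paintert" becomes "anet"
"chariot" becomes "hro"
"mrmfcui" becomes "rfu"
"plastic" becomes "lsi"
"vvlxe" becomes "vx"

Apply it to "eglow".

The rule is to keep every other character starting from the second (positions 2nd, 4th, 6th, ...).
Doing the same to "eglow": "go".

go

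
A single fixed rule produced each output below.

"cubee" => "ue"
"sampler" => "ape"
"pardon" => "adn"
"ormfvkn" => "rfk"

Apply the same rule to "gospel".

opl

In each case the input is transformed by: keep every other character starting from the second (positions 2nd, 4th, 6th, ...).
On "gospel" that produces "opl".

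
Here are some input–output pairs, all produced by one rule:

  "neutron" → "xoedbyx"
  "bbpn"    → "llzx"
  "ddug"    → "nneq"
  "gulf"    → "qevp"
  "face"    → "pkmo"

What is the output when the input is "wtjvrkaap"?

In each case the input is transformed by: shift every letter 10 places forward in the alphabet (wrapping around).
For "wtjvrkaap" the result is "gdtfbukkz".

gdtfbukkz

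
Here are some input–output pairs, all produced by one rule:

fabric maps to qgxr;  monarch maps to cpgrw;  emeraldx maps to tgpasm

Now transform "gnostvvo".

dhikkd

What's happening: delete the first 2 characters, then shift every letter 11 places backward in the alphabet (wrapping around).
"gnostvvo" → "dhikkd".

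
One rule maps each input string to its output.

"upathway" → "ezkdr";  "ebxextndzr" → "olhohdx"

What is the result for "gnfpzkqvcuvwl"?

qxpzjuafme

Each output is the input with this applied: delete the last 3 characters, then shift every letter 10 places forward in the alphabet (wrapping around).
"gnfpzkqvcuvwl" → "qxpzjuafme".
(Check on "upathway": → "upath" → "ezkdr" ✓)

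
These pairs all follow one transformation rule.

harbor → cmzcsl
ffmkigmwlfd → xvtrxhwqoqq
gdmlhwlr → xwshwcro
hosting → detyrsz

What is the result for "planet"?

lypeaw

Each output is the input with this applied: shift every letter 11 places forward in the alphabet (wrapping around), then move the first 2 characters to the end (rotate left by 2).
Doing the same to "planet": "lypeaw".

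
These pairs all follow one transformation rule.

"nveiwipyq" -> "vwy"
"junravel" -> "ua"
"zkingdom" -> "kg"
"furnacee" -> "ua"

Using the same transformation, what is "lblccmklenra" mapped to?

The transformation: delete the last character, then keep one character in every 3, starting at position 2 (positions 2nd, 5th, 8th, ...).
"lblccmklenra" → "lblccmklenr" → "bclr".

bclr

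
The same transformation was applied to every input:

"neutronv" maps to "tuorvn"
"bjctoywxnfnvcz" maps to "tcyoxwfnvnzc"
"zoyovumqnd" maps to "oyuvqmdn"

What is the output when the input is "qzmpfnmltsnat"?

The transformation: delete the first 2 characters, then swap each adjacent pair of characters (1↔2, 3↔4, ...).
On "qzmpfnmltsnat": the first step gives "mpfnmltsnat", and the second then gives "pmnflmstant".

pmnflmstant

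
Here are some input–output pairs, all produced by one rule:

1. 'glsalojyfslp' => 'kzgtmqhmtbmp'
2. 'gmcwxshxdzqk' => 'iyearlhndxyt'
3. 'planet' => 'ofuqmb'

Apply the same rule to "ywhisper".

tqfszxij

What's happening: shift every letter 1 place forward in the alphabet (wrapping around), then swap the front and back halves of the string.
Applying both steps to "ywhisper": "zxijtqfs", then "tqfszxij".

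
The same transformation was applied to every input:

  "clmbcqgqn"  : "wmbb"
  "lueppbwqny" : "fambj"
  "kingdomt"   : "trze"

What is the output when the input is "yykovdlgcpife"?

In each case the input is transformed by: keep every other character starting from the second (positions 2nd, 4th, 6th, ...), then shift every letter 11 places forward in the alphabet (wrapping around).
Applying both steps to "yykovdlgcpife": "yodgpf", then "jzoraq".
(Check on "clmbcqgqn": → "lbqq" → "wmbb" ✓)

jzoraq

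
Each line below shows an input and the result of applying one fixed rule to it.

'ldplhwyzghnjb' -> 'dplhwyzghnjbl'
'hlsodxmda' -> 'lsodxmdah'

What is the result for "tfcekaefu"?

fcekaefut

What's happening: move the first character to the end.
On "tfcekaefu" that produces "fcekaefut".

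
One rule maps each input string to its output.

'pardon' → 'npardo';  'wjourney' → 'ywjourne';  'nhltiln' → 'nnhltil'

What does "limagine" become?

elimagin

Each output is the input with this applied: move the last character to the front.
On "limagine" that produces "elimagin".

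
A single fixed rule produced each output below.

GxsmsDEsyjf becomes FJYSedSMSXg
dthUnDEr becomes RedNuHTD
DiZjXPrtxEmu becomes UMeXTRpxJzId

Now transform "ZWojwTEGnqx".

XQNgetWJOwz

In each case the input is transformed by: flip the case of every letter, then reverse the string.
Working it through for "ZWojwTEGnqx": intermediate "zwOJWtegNQX", final "XQNgetWJOwz".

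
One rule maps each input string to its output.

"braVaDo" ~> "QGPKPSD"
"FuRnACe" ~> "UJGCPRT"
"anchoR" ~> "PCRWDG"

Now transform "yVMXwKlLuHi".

NKBMLZAAJWX

In each case the input is transformed by: shift every letter 11 places backward in the alphabet (wrapping around), then convert every letter to uppercase.
On "yVMXwKlLuHi": the first step gives "nKBMlZaAjWx", and the second then gives "NKBMLZAAJWX".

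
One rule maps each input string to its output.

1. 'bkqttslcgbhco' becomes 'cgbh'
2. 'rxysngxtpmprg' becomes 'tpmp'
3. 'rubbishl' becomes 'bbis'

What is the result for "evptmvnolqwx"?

nolq

Each output is the input with this applied: move the last 2 characters to the front (rotate right by 2), then keep only the last 4 characters.
Starting from "evptmvnolqwx": after the first operation, "wxevptmvnolq"; after the second, "nolq".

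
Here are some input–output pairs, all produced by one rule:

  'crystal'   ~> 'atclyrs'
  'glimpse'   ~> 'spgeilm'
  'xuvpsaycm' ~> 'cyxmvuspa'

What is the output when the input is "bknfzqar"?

aqbrnkzf

Rule — move the last 3 characters to the front (rotate right by 3), then swap each adjacent pair of characters (1↔2, 3↔4, ...).
For "bknfzqar", step one produces "qarbknfz"; step two turns that into "aqbrnkzf".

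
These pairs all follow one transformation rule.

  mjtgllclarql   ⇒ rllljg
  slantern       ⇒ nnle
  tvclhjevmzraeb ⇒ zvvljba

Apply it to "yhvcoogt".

tohc

The rule is to keep every other character starting from the second (positions 2nd, 4th, 6th, ...), then sort the characters into reverse alphabetical order.
Working it through for "yhvcoogt": intermediate "hcot", final "tohc".
(Check on "mjtgllclarql": → "jgllrl" → "rllljg" ✓)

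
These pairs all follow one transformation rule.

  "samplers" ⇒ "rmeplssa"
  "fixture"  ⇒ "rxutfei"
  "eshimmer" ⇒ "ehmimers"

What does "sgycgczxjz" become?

jyxczgcszg

Rule — take characters alternately from the front and the back (1st, last, 2nd, 2nd-last, ...), then move the first 3 characters to the end (rotate left by 3).
"sgycgczxjz" → "szgjyxczgc" → "jyxczgcszg".
(Check on "samplers": → "ssarmepl" → "rmeplssa" ✓)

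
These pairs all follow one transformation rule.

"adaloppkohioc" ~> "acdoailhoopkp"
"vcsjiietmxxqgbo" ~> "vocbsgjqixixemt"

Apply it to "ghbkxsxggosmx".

What's happening: take characters alternately from the front and the back (1st, last, 2nd, 2nd-last, ...).
"ghbkxsxggosmx" → "gxhmbskoxgsgx".

gxhmbskoxgsgx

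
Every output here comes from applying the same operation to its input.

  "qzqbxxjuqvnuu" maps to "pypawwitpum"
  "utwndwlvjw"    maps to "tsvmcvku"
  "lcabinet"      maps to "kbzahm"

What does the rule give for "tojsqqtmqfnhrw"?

What's happening: shift every letter 1 place backward in the alphabet (wrapping around), then delete the last 2 characters.
So "tojsqqtmqfnhrw" becomes "snirppslpemg".
(Check on "lcabinet": → "kbzahmds" → "kbzahm" ✓)

snirppslpemg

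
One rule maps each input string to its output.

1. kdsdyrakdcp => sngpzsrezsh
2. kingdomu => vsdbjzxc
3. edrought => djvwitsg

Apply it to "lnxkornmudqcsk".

zdgcbjsfrhzacm

The rule is to move the first 3 characters to the end (rotate left by 3), then shift every letter 11 places backward in the alphabet (wrapping around).
Applying both steps to "lnxkornmudqcsk": "kornmudqcsklnx", then "zdgcbjsfrhzacm".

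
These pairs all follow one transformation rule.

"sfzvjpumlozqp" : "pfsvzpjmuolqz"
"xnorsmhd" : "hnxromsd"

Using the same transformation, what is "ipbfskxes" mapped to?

spifbksex

The pattern: swap each adjacent pair of characters (1↔2, 3↔4, ...), then move the last character to the front.
Applying that to "ipbfskxes" gives "spifbksex".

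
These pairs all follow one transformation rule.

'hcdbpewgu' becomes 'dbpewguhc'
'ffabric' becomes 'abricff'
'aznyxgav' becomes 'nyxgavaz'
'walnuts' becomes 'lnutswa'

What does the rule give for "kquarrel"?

uarrelkq

Rule — move the first 2 characters to the end (rotate left by 2).
On "kquarrel" that produces "uarrelkq".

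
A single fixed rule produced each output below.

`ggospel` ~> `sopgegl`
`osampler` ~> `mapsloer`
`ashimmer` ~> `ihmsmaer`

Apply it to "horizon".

The pattern: move the first 3 characters to the end (rotate left by 3), then take characters alternately from the front and the back (1st, last, 2nd, 2nd-last, ...).
Applying both steps to "horizon": "izonhor", then "irzoohn".

irzoohn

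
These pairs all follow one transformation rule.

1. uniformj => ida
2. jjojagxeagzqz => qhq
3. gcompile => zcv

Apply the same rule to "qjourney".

evp

What's happening: shift every letter 9 places backward in the alphabet (wrapping around), then keep only the last 3 characters.
Applying both steps to "qjourney": "haflievp", then "evp".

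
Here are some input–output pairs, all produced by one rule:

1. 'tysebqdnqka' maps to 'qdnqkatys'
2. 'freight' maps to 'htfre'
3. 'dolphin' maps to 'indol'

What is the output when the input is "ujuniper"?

peruju

The pattern: move the first 3 characters to the end (rotate left by 3), then delete the first 2 characters.
Working it through for "ujuniper": intermediate "niperuju", final "peruju".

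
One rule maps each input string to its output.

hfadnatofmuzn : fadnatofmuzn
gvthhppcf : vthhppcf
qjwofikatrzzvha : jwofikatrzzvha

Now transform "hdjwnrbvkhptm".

djwnrbvkhptm

Each output is the input with this applied: delete the first character.
Applying that to "hdjwnrbvkhptm" gives "djwnrbvkhptm".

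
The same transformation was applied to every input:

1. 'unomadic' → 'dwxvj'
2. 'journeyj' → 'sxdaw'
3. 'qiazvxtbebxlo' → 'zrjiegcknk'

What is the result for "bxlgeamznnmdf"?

kgupnjviww

What's happening: delete the last 3 characters, then shift every letter 9 places forward in the alphabet (wrapping around).
"bxlgeamznnmdf" → "kgupnjviww".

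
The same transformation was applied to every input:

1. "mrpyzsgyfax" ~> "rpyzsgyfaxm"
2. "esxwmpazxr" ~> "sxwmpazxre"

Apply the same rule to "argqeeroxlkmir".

rgqeeroxlkmira

Each output is the input with this applied: move the first character to the end.
So "argqeeroxlkmir" becomes "rgqeeroxlkmira".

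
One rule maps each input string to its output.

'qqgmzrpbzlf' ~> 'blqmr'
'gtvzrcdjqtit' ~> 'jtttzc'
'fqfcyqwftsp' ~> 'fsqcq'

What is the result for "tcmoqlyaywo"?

The pattern: keep every other character starting from the second (positions 2nd, 4th, 6th, ...), then move the first 3 characters to the end (rotate left by 3).
For "tcmoqlyaywo" the result is "awcol".

awcol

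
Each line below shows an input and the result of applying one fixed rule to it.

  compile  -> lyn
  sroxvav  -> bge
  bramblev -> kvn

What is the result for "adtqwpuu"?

jzd

Looking at the pairs, the operation is to shift every letter 9 places forward in the alphabet (wrapping around), then keep one character in every 3, starting at position 1 (positions 1st, 4th, 7th, ...).
"adtqwpuu" → "jmczfydd" → "jzd".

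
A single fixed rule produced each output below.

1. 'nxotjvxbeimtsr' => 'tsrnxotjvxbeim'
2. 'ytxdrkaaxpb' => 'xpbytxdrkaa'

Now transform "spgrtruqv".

What's happening: move the last 3 characters to the front (rotate right by 3).
Doing the same to "spgrtruqv": "uqvspgrtr".

uqvspgrtr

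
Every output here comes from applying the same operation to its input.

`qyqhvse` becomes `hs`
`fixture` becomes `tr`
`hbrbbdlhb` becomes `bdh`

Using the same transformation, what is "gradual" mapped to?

da

Looking at the pairs, the operation is to delete the first 2 characters, then keep every other character starting from the second (positions 2nd, 4th, 6th, ...).
Applying both steps to "gradual": "adual", then "da".
(Check on "qyqhvse": → "qhvse" → "hs" ✓)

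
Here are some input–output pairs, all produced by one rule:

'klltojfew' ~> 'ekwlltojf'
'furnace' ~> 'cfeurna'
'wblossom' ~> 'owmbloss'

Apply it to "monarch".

cmhonar

What's happening: swap the first and last characters, then move the last 2 characters to the front (rotate right by 2).
Applying both steps to "monarch": "honarcm", then "cmhonar".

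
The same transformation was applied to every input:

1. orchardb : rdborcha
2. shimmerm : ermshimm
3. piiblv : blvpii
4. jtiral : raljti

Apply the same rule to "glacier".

Each output is the input with this applied: move the last 3 characters to the front (rotate right by 3).
So "glacier" becomes "ierglac".

ierglac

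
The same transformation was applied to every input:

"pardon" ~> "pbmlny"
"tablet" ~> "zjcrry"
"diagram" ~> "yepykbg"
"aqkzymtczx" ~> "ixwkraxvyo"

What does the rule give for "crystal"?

wqryjap

Looking at the pairs, the operation is to move the first 2 characters to the end (rotate left by 2), then shift every letter 2 places backward in the alphabet (wrapping around).
Doing the same to "crystal": "wqryjap".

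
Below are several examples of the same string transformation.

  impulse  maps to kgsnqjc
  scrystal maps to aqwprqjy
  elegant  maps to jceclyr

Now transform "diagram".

Looking at the pairs, the operation is to swap each adjacent pair of characters (1↔2, 3↔4, ...), then shift every letter 2 places backward in the alphabet (wrapping around).
So "diagram" becomes "gbeyypk".

gbeyypk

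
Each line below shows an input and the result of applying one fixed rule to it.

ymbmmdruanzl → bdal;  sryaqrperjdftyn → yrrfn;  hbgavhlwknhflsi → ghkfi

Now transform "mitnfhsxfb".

thf

Each output is the input with this applied: keep one character in every 3, starting at position 3 (positions 3rd, 6th, 9th, ...).
For "mitnfhsxfb" the result is "thf".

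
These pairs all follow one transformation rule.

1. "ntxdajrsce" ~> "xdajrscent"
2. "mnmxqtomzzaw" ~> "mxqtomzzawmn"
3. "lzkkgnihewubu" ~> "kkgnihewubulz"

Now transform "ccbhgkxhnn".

What's happening: move the first 2 characters to the end (rotate left by 2).
Applying that to "ccbhgkxhnn" gives "bhgkxhnncc".

bhgkxhnncc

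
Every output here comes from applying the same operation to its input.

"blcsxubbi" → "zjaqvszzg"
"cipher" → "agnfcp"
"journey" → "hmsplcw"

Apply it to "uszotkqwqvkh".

In each case the input is transformed by: shift every letter 2 places backward in the alphabet (wrapping around).
Applying that to "uszotkqwqvkh" gives "sqxmriouotif".

sqxmriouotif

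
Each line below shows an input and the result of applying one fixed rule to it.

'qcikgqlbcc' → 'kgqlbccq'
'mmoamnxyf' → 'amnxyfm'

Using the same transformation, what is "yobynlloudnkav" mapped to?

Looking at the pairs, the operation is to move the first character to the end, then delete the first 2 characters.
Applying both steps to "yobynlloudnkav": "obynlloudnkavy", then "ynlloudnkavy".

ynlloudnkavy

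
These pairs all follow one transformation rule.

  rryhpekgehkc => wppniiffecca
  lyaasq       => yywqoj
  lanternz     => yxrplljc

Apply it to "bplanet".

Rule — shift every letter 2 places backward in the alphabet (wrapping around), then sort the characters into reverse alphabetical order.
Applying both steps to "bplanet": "znjylcr", then "zyrnljc".

zyrnljc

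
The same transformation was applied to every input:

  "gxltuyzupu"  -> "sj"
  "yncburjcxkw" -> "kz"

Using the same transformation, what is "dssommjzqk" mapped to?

pe

The transformation: shift every letter 12 places forward in the alphabet (wrapping around), then keep only the first 2 characters.
Working it through for "dssommjzqk": intermediate "peeayyvlcw", final "pe".
(Check on "gxltuyzupu": → "sjxfgklgbg" → "sj" ✓)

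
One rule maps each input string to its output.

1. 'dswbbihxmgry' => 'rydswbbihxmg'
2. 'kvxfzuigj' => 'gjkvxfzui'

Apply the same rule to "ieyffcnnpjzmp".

The rule is to move the last 2 characters to the front (rotate right by 2).
"ieyffcnnpjzmp" → "mpieyffcnnpjz".

mpieyffcnnpjz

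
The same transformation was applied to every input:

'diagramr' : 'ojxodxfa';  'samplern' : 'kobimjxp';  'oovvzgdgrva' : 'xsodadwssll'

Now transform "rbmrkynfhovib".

yfsleckvhojyo

The transformation: shift every letter 3 places backward in the alphabet (wrapping around), then reverse the string.
Applying both steps to "rbmrkynfhovib": "oyjohvkcelsfy", then "yfsleckvhojyo".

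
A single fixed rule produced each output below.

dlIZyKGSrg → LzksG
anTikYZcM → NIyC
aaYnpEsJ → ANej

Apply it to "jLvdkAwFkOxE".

lDafoe

Rule — flip the case of every letter, then keep every other character starting from the second (positions 2nd, 4th, 6th, ...).
Working it through for "jLvdkAwFkOxE": intermediate "JlVDKaWfKoXe", final "lDafoe".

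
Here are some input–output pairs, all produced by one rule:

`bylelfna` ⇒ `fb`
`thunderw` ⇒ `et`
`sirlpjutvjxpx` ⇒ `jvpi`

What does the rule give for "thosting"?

it

Looking at the pairs, the operation is to move the first 3 characters to the end (rotate left by 3), then keep one character in every 3, starting at position 3 (positions 3rd, 6th, 9th, ...).
Working it through for "thosting": intermediate "stingtho", final "it".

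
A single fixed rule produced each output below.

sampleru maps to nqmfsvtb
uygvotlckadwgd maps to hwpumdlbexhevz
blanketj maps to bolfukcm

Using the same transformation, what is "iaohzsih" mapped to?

What's happening: move the first 2 characters to the end (rotate left by 2), then shift every letter 1 place forward in the alphabet (wrapping around).
"iaohzsih" → "ohzsihia" → "piatjijb".

piatjijb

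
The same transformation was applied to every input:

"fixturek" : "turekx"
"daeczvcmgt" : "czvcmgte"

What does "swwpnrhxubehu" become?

pnrhxubehuw

In each case the input is transformed by: delete the first 2 characters, then move the first character to the end.
Starting from "swwpnrhxubehu": after the first operation, "wpnrhxubehu"; after the second, "pnrhxubehuw".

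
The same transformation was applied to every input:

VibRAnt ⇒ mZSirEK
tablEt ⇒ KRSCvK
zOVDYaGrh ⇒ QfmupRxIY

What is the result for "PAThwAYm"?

grkYNrpD

Looking at the pairs, the operation is to flip the case of every letter, then shift every letter 9 places backward in the alphabet (wrapping around).
For "PAThwAYm", step one produces "patHWayM"; step two turns that into "grkYNrpD".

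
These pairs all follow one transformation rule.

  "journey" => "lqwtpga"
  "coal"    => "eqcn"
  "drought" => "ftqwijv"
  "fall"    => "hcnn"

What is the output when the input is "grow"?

itqy

In each case the input is transformed by: shift every letter 2 places forward in the alphabet (wrapping around).
For "grow" the result is "itqy".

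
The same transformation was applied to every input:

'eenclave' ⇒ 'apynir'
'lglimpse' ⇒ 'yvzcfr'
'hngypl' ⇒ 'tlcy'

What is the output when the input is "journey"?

The transformation: shift every letter 13 places forward in the alphabet (wrapping around) — i.e. ROT13, then delete the first 2 characters.
On "journey": the first step gives "wbhearl", and the second then gives "hearl".
(Check on "hngypl": → "uatlcy" → "tlcy" ✓)

hearl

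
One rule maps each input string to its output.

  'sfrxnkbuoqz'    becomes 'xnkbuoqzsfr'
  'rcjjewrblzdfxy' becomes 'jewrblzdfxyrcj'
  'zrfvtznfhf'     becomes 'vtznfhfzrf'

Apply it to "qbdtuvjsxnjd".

tuvjsxnjdqbd

Rule — move the first 3 characters to the end (rotate left by 3).
"qbdtuvjsxnjd" → "tuvjsxnjdqbd".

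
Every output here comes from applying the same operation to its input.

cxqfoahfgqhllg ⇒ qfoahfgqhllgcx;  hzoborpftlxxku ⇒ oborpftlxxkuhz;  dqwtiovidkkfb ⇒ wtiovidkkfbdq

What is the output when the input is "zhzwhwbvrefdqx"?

zwhwbvrefdqxzh

Looking at the pairs, the operation is to move the first 2 characters to the end (rotate left by 2).
Applying that to "zhzwhwbvrefdqx" gives "zwhwbvrefdqxzh".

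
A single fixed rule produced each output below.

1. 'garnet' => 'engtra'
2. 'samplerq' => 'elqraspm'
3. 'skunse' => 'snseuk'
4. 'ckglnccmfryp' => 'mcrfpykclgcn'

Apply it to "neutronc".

orcnentu

The pattern: swap the front and back halves of the string, then swap each adjacent pair of characters (1↔2, 3↔4, ...).
"neutronc" → "roncneut" → "orcnentu".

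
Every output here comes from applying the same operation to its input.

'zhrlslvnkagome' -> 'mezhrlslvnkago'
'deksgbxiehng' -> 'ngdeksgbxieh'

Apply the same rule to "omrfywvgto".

toomrfywvg

Each output is the input with this applied: move the last 2 characters to the front (rotate right by 2).
On "omrfywvgto" that produces "toomrfywvg".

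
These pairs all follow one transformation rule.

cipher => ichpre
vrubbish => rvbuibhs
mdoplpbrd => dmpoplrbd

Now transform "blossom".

The rule is to swap each adjacent pair of characters (1↔2, 3↔4, ...).
For "blossom" the result is "lbsoosm".

lbsoosm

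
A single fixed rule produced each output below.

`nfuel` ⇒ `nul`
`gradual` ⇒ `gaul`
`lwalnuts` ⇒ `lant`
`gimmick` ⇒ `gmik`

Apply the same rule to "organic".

ognc

The rule is to keep every other character starting from the first (positions 1st, 3rd, 5th, ...).
"organic" → "ognc".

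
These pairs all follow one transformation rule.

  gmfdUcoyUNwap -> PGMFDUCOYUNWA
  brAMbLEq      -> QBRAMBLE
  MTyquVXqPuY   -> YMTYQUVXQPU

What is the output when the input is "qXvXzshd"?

DQXVXZSH

Each output is the input with this applied: move the last character to the front, then convert every letter to uppercase.
So "qXvXzshd" becomes "DQXVXZSH".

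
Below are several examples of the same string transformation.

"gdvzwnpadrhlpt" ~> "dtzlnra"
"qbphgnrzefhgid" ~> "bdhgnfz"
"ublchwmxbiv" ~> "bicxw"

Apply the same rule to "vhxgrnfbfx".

What's happening: keep every other character starting from the second (positions 2nd, 4th, 6th, ...), then take characters alternately from the front and the back (1st, last, 2nd, 2nd-last, ...).
"vhxgrnfbfx" → "hxgbn".

hxgbn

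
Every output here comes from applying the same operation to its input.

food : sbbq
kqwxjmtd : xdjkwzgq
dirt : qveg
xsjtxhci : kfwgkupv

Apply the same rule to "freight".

In each case the input is transformed by: shift every letter 13 places forward in the alphabet (wrapping around) — i.e. ROT13.
"freight" → "servtug".

servtug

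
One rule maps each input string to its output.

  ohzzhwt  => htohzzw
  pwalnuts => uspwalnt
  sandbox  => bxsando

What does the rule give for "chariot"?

itcharo

What's happening: move the last 2 characters to the front (rotate right by 2), then swap the first and last characters.
For "chariot", step one produces "otchari"; step two turns that into "itcharo".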